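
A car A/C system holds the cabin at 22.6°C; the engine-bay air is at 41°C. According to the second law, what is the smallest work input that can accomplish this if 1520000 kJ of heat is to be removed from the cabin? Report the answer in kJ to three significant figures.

In absolute terms T_C = 295.75 K and T_H = 314.15 K, so ΔT = 18.40 K.
The reversible limit is COP_R = T_C/ΔT = 16.07, so W_min = Q_C/COP = Q_C·ΔT/T_C.
W_min = 1520000 × 18.40/295.75 = 94570 kJ.

94600 kJ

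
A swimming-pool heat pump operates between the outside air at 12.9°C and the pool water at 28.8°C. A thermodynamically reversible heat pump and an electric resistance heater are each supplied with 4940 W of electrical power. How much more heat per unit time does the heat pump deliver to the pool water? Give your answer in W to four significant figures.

In absolute terms T_C = 286.05 K and T_H = 301.95 K, so ΔT = 15.90 K.
COP_Carnot = T_H/ΔT = 301.95/15.90 = 18.99.
The heat pump delivers Q̇_H = COP × Ẇ = 93810 W; the resistance heater delivers Ẇ = 4940 W.
Extra = (COP − 1)·Ẇ = 88870 W.

88870 W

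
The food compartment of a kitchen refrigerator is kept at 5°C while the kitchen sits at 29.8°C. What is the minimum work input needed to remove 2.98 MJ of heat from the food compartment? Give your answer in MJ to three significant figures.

In absolute terms T_C = 278.15 K and T_H = 302.95 K, so ΔT = 24.80 K.
The reversible limit is COP_R = T_C/ΔT = 11.22, so W_min = Q_C/COP = Q_C·ΔT/T_C.
W_min = 2.980 × 24.80/278.15 = 0.2657 MJ.

0.266 MJ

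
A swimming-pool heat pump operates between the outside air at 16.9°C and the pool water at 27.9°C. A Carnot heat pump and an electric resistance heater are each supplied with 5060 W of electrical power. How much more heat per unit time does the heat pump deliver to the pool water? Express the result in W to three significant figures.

In absolute terms T_C = 290.05 K and T_H = 301.05 K, so ΔT = 11.00 K.
COP_Carnot = T_H/ΔT = 301.05/11.00 = 27.37.
The heat pump delivers Q̇_H = COP × Ẇ = 138500 W; the resistance heater delivers Ẇ = 5060 W.
Extra = (COP − 1)·Ẇ = 133400 W.

133000 W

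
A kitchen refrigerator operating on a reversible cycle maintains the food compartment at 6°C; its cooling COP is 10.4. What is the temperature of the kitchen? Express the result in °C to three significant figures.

COP_R = T_C/(T_H − T_C) gives T_H − T_C = T_C/COP.
With T_C = 279.15 K, T_H = 279.15 × (1 + 1/10.4) = 305.99 K.
Converting, 305.99 K = 32.84°C.

32.8 °C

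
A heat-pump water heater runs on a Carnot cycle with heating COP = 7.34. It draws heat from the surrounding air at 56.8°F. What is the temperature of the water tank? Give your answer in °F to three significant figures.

138 °F

COP_HP = T_H/(T_H − T_C) rearranges to T_H = COP·T_C/(COP − 1).
With T_C = 286.93 K, T_H = 7.34 × 286.93/6.340 = 332.18 K.
Converting, 332.18 K = 138.26°F.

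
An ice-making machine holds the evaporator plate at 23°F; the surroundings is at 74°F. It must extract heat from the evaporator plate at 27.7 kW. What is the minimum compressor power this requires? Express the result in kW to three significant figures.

In absolute terms T_C = 268.15 K and T_H = 296.48 K, so ΔT = 28.33 K.
COP_Carnot = T_C/ΔT = 268.15/28.33 = 9.464.
Ẇ_min = Q̇/COP_Carnot = 27.70/9.464 = 2.927 kW.

2.93 kW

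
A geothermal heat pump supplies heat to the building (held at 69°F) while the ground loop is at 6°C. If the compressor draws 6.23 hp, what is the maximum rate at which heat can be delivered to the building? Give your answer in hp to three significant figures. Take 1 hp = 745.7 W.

In absolute terms T_C = 279.15 K and T_H = 293.71 K, so ΔT = 14.56 K.
COP_Carnot = T_H/ΔT = 293.71/14.56 = 20.18.
Q̇_max = COP_Carnot × Ẇ = 20.18 × 6.230 hp = 125.7 hp.

126 hp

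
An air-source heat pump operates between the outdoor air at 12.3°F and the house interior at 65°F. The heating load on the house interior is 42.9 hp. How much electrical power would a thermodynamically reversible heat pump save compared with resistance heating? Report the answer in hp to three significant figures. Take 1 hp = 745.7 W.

38.6 hp

In absolute terms T_C = 262.21 K and T_H = 291.48 K, so ΔT = 29.28 K.
COP_Carnot = T_H/ΔT = 291.48/29.28 = 9.956.
Resistance heating needs Ẇ_res = Q̇_H = 42.90 hp; the reversible heat pump needs only Ẇ_hp = Q̇_H/COP = 4.309 hp.
Saving = 42.90 − 4.309 = 38.59 hp.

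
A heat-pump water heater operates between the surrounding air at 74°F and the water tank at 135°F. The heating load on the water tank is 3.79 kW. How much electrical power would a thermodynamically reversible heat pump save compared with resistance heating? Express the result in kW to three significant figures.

In absolute terms T_C = 296.48 K and T_H = 330.37 K, so ΔT = 33.89 K.
COP_Carnot = T_H/ΔT = 330.37/33.89 = 9.749.
Resistance heating needs Ẇ_res = Q̇_H = 3.790 kW; the reversible heat pump needs only Ẇ_hp = Q̇_H/COP = 0.3888 kW.
Saving = 3.790 − 0.3888 = 3.401 kW.

3.40 kW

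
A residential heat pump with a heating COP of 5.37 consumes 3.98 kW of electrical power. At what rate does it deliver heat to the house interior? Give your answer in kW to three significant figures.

Q̇_H = COP_HP × Ẇ = 5.37 × 3.980 = 21.37 kW.

21.4 kW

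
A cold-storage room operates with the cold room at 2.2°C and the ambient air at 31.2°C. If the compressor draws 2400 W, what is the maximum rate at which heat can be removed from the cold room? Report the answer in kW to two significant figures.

23 kW

In absolute terms T_C = 275.35 K and T_H = 304.35 K, so ΔT = 29.00 K.
COP_Carnot = T_C/ΔT = 275.35/29.00 = 9.495.
Q̇_max = COP_Carnot × Ẇ = 9.495 × 2400 W = 22790 W = 22.79 kW.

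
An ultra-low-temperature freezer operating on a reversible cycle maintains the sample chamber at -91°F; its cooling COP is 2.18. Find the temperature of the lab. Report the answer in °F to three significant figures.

COP_R = T_C/(T_H − T_C) gives T_H − T_C = T_C/COP.
With T_C = 204.82 K, T_H = 204.82 × (1 + 1/2.18) = 298.77 K.
Converting, 298.77 K = 78.11°F.

78.1 °F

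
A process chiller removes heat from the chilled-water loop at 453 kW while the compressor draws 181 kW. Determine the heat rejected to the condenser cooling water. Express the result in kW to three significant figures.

For a cyclic device the first law requires Q̇_H = Q̇_C + Ẇ.
Q̇_H = Q̇_C + Ẇ = 634.0 kW.

634 kW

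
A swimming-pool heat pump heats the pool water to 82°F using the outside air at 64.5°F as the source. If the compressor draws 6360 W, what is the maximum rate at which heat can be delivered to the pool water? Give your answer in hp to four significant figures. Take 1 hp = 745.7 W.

264.0 hp

In absolute terms T_C = 291.21 K and T_H = 300.93 K, so ΔT = 9.722 K.
COP_Carnot = T_H/ΔT = 300.93/9.722 = 30.95.
Q̇_max = COP_Carnot × Ẇ = 30.95 × 6360 W = 196900 W = 264.0 hp.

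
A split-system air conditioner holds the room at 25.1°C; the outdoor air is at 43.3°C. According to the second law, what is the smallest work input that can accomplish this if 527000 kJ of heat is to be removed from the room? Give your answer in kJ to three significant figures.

In absolute terms T_C = 298.25 K and T_H = 316.45 K, so ΔT = 18.20 K.
The reversible limit is COP_R = T_C/ΔT = 16.39, so W_min = Q_C/COP = Q_C·ΔT/T_C.
W_min = 527000 × 18.20/298.25 = 32160 kJ.

32200 kJ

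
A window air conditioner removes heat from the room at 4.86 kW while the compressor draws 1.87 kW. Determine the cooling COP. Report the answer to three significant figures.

The first law gives Q̇_H = Q̇_C + Ẇ, so the three rates are Q̇_C = 4.860, Q̇_H = 6.730, Ẇ = 1.870 kW.
COP_R = Q̇_C/Ẇ = 4.860/1.870 = 2.599.

2.60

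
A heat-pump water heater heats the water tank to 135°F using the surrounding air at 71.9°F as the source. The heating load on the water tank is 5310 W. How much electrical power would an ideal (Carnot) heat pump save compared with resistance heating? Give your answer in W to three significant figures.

4750 W

In absolute terms T_C = 295.32 K and T_H = 330.37 K, so ΔT = 35.06 K.
COP_Carnot = T_H/ΔT = 330.37/35.06 = 9.424.
Resistance heating needs Ẇ_res = Q̇_H = 5310 W; the reversible heat pump needs only Ẇ_hp = Q̇_H/COP = 563.4 W.
Saving = 5310 − 563.4 = 4747 W.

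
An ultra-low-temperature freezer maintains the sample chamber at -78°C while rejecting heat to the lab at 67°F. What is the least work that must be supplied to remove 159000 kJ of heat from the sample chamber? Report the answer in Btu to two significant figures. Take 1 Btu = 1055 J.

75000 Btu

In absolute terms T_C = 195.15 K and T_H = 292.59 K, so ΔT = 97.44 K.
The reversible limit is COP_R = T_C/ΔT = 2.003, so W_min = Q_C/COP = Q_C·ΔT/T_C.
W_min = 159000 × 97.44/195.15 = 79390 kJ = 75250 Btu.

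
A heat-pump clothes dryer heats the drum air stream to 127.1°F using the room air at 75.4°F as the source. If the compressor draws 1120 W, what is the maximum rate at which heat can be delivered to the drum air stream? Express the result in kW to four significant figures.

In absolute terms T_C = 297.26 K and T_H = 325.98 K, so ΔT = 28.72 K.
COP_Carnot = T_H/ΔT = 325.98/28.72 = 11.35.
Q̇_max = COP_Carnot × Ẇ = 11.35 × 1120 W = 12710 W = 12.71 kW.

12.71 kW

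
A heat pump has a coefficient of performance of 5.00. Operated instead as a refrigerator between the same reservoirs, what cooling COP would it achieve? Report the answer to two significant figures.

4.0

Since Q_H = Q_C + W for any cycle, COP_R = Q_C/W = Q_H/W − 1.
COP_R = 5.00 − 1 = 4.00.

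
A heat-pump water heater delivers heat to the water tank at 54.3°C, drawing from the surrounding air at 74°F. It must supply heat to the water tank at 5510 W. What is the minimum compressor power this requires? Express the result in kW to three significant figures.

0.521 kW

In absolute terms T_C = 296.48 K and T_H = 327.45 K, so ΔT = 30.97 K.
COP_Carnot = T_H/ΔT = 327.45/30.97 = 10.57.
Ẇ_min = Q̇/COP_Carnot = 5510/10.57 = 521.1 W = 0.5211 kW.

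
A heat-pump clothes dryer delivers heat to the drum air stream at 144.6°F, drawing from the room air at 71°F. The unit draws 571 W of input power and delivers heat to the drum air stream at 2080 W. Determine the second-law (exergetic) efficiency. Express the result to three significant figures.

COP_actual = Q̇_H/Ẇ = 2080/571.0 = 3.643.
In absolute terms T_C = 294.82 K and T_H = 335.71 K, so ΔT = 40.89 K.
COP_Carnot = T_H/ΔT = 335.71/40.89 = 8.210.
η_II = COP_actual/COP_Carnot = 3.643/8.210 = 0.4437.

0.444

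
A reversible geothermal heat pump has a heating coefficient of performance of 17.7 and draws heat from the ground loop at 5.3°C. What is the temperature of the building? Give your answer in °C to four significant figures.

21.97 °C

COP_HP = T_H/(T_H − T_C) rearranges to T_H = COP·T_C/(COP − 1).
With T_C = 278.45 K, T_H = 17.7 × 278.45/16.70 = 295.12 K.
Converting, 295.12 K = 21.97°C.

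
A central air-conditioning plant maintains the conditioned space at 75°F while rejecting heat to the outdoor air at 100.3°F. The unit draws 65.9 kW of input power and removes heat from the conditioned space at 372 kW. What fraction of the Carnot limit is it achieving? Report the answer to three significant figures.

COP_actual = Q̇_C/Ẇ = 372.0/65.90 = 5.645.
In absolute terms T_C = 297.04 K and T_H = 311.09 K, so ΔT = 14.06 K.
COP_Carnot = T_C/ΔT = 297.04/14.06 = 21.13.
η_II = COP_actual/COP_Carnot = 5.645/21.13 = 0.2671.

0.267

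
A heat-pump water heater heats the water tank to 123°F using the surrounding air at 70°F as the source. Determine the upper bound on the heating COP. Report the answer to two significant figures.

11

In absolute terms T_C = 294.26 K and T_H = 323.71 K, so ΔT = 29.44 K.
For a reversible cycle, COP_Carnot = T_H/ΔT = 323.71/29.44 = 10.99.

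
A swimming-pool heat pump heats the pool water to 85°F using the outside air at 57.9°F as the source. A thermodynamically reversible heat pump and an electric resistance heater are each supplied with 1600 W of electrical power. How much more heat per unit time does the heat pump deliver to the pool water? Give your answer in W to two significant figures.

31000 W

In absolute terms T_C = 287.54 K and T_H = 302.59 K, so ΔT = 15.06 K.
COP_Carnot = T_H/ΔT = 302.59/15.06 = 20.10.
The heat pump delivers Q̇_H = COP × Ẇ = 32160 W; the resistance heater delivers Ẇ = 1600 W.
Extra = (COP − 1)·Ẇ = 30560 W.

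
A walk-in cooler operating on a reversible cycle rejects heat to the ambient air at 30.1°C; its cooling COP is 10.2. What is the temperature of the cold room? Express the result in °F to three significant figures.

For a Carnot refrigerator COP_R = T_C/(T_H − T_C), so T_C = COP·T_H/(1 + COP).
With T_H = 303.25 K, T_C = 10.2 × 303.25/11.20 = 276.17 K.
Converting, 276.17 K = 37.44°F.

37.4 °F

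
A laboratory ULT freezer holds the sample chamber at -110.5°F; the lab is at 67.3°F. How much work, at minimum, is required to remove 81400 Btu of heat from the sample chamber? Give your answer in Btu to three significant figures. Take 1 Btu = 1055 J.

41400 Btu

In absolute terms T_C = 193.98 K and T_H = 292.76 K, so ΔT = 98.78 K.
The reversible limit is COP_R = T_C/ΔT = 1.964, so W_min = Q_C/COP = Q_C·ΔT/T_C.
W_min = 81400 × 98.78/193.98 = 41450 Btu.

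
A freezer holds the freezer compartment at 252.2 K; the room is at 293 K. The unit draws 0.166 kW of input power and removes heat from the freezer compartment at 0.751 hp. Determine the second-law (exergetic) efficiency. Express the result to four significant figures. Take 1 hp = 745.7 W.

Converting, Q̇_C = 0.7510 hp = 0.5600 kW, so COP_actual = Q̇_C/Ẇ = 0.5600/0.1660 = 3.374.
The reservoir spacing is ΔT = 293 − 252.2 = 40.80 K.
COP_Carnot = T_C/ΔT = 252.20/40.80 = 6.181.
η_II = COP_actual/COP_Carnot = 3.374/6.181 = 0.5458.

0.5458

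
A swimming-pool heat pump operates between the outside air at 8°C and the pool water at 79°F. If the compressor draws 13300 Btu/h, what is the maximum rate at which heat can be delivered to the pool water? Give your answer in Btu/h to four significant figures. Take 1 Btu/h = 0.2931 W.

In absolute terms T_C = 281.15 K and T_H = 299.26 K, so ΔT = 18.11 K.
COP_Carnot = T_H/ΔT = 299.26/18.11 = 16.52.
Q̇_max = COP_Carnot × Ẇ = 16.52 × 13300 Btu/h = 219800 Btu/h.

219800 Btu/h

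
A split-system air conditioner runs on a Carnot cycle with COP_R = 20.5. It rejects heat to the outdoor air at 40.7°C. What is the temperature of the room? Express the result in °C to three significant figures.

26.1 °C

For a Carnot refrigerator COP_R = T_C/(T_H − T_C), so T_C = COP·T_H/(1 + COP).
With T_H = 313.85 K, T_C = 20.5 × 313.85/21.50 = 299.25 K.
Converting, 299.25 K = 26.10°C.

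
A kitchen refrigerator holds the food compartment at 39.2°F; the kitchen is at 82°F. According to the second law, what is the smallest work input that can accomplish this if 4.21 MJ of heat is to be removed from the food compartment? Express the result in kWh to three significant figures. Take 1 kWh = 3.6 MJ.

In absolute terms T_C = 277.15 K and T_H = 300.93 K, so ΔT = 23.78 K.
The reversible limit is COP_R = T_C/ΔT = 11.66, so W_min = Q_C/COP = Q_C·ΔT/T_C.
W_min = 4.210 × 23.78/277.15 = 0.3612 MJ = 0.1003 kWh.

0.100 kWh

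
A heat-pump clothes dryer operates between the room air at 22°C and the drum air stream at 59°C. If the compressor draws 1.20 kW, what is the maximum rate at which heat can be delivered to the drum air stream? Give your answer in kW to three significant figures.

10.8 kW

In absolute terms T_C = 295.15 K and T_H = 332.15 K, so ΔT = 37.00 K.
COP_Carnot = T_H/ΔT = 332.15/37.00 = 8.977.
Q̇_max = COP_Carnot × Ẇ = 8.977 × 1.200 kW = 10.77 kW.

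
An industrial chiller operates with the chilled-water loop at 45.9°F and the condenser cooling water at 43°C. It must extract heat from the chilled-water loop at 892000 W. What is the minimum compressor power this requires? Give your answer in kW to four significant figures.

112.0 kW

In absolute terms T_C = 280.87 K and T_H = 316.15 K, so ΔT = 35.28 K.
COP_Carnot = T_C/ΔT = 280.87/35.28 = 7.962.
Ẇ_min = Q̇/COP_Carnot = 892000/7.962 = 112000 W = 112.0 kW.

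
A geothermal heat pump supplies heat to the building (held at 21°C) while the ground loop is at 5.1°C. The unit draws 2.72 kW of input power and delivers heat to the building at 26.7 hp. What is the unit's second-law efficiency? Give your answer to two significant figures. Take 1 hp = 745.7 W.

0.40

Converting, Q̇_H = 26.70 hp = 19.91 kW, so COP_actual = Q̇_H/Ẇ = 19.91/2.720 = 7.320.
In absolute terms T_C = 278.25 K and T_H = 294.15 K, so ΔT = 15.90 K.
COP_Carnot = T_H/ΔT = 294.15/15.90 = 18.50.
η_II = COP_actual/COP_Carnot = 7.320/18.50 = 0.3957.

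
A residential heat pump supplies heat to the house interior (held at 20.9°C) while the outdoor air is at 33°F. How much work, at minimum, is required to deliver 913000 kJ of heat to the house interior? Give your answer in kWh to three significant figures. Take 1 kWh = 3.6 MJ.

17.5 kWh

In absolute terms T_C = 273.71 K and T_H = 294.05 K, so ΔT = 20.34 K.
The reversible limit is COP_HP = T_H/ΔT = 14.45, so W_min = Q_H/COP = Q_H·ΔT/T_H.
W_min = 913000 × 20.34/294.05 = 63170 kJ = 17.55 kWh.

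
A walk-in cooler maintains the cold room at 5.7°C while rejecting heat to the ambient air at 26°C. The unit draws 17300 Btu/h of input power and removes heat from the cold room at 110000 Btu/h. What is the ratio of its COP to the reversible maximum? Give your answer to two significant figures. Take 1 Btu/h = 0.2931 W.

COP_actual = Q̇_C/Ẇ = 110000/17300 = 6.358.
In absolute terms T_C = 278.85 K and T_H = 299.15 K, so ΔT = 20.30 K.
COP_Carnot = T_C/ΔT = 278.85/20.30 = 13.74.
η_II = COP_actual/COP_Carnot = 6.358/13.74 = 0.4629.

0.46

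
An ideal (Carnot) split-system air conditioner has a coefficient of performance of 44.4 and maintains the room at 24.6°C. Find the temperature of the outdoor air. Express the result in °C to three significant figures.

COP_R = T_C/(T_H − T_C) gives T_H − T_C = T_C/COP.
With T_C = 297.75 K, T_H = 297.75 × (1 + 1/44.4) = 304.46 K.
Converting, 304.46 K = 31.31°C.

31.3 °C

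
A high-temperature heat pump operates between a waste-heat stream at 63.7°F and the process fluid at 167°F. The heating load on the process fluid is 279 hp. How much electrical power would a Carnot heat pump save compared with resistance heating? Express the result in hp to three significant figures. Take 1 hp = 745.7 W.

233 hp

In absolute terms T_C = 290.76 K and T_H = 348.15 K, so ΔT = 57.39 K.
COP_Carnot = T_H/ΔT = 348.15/57.39 = 6.067.
Resistance heating needs Ẇ_res = Q̇_H = 279.0 hp; the reversible heat pump needs only Ẇ_hp = Q̇_H/COP = 45.99 hp.
Saving = 279.0 − 45.99 = 233.0 hp.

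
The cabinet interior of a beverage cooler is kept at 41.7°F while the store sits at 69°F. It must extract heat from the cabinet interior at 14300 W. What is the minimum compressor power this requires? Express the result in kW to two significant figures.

0.78 kW

In absolute terms T_C = 278.54 K and T_H = 293.71 K, so ΔT = 15.17 K.
COP_Carnot = T_C/ΔT = 278.54/15.17 = 18.37.
Ẇ_min = Q̇/COP_Carnot = 14300/18.37 = 778.6 W = 0.7786 kW.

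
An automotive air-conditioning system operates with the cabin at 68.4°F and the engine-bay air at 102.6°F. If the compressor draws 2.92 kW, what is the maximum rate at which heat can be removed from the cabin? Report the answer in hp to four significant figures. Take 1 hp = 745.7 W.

In absolute terms T_C = 293.37 K and T_H = 312.37 K, so ΔT = 19.00 K.
COP_Carnot = T_C/ΔT = 293.37/19.00 = 15.44.
Q̇_max = COP_Carnot × Ẇ = 15.44 × 2.920 kW = 45.09 kW = 60.46 hp.

60.46 hp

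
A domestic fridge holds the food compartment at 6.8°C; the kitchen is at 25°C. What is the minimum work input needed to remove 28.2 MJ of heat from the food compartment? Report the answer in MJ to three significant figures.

1.83 MJ

In absolute terms T_C = 279.95 K and T_H = 298.15 K, so ΔT = 18.20 K.
The reversible limit is COP_R = T_C/ΔT = 15.38, so W_min = Q_C/COP = Q_C·ΔT/T_C.
W_min = 28.20 × 18.20/279.95 = 1.833 MJ.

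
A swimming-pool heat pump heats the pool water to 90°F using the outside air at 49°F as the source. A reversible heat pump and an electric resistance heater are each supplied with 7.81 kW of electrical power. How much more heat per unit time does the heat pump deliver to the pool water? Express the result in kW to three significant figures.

96.9 kW

In absolute terms T_C = 282.59 K and T_H = 305.37 K, so ΔT = 22.78 K.
COP_Carnot = T_H/ΔT = 305.37/22.78 = 13.41.
The heat pump delivers Q̇_H = COP × Ẇ = 104.7 kW; the resistance heater delivers Ẇ = 7.810 kW.
Extra = (COP − 1)·Ẇ = 96.90 kW.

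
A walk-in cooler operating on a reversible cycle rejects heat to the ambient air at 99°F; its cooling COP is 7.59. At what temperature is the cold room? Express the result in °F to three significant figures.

For a Carnot refrigerator COP_R = T_C/(T_H − T_C), so T_C = COP·T_H/(1 + COP).
With T_H = 310.37 K, T_C = 7.59 × 310.37/8.590 = 274.24 K.
Converting, 274.24 K = 33.96°F.

34.0 °F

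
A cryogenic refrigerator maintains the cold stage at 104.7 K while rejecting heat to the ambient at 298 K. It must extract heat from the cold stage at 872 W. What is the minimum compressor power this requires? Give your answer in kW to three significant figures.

1.61 kW

The reservoir spacing is ΔT = 298 − 104.7 = 193.3 K.
COP_Carnot = T_C/ΔT = 104.70/193.3 = 0.5416.
Ẇ_min = Q̇/COP_Carnot = 872.0/0.5416 = 1610 W = 1.610 kW.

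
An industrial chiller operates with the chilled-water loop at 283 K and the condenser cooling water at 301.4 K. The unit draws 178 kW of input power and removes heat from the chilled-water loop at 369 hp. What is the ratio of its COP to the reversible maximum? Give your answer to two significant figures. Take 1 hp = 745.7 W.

0.10

Converting, Q̇_C = 369.0 hp = 275.2 kW, so COP_actual = Q̇_C/Ẇ = 275.2/178.0 = 1.546.
The reservoir spacing is ΔT = 301.4 − 283 = 18.40 K.
COP_Carnot = T_C/ΔT = 283.00/18.40 = 15.38.
η_II = COP_actual/COP_Carnot = 1.546/15.38 = 0.1005.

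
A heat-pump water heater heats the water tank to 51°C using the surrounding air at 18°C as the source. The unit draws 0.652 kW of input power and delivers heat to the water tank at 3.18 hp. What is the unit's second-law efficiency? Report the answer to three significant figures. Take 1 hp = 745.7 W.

Converting, Q̇_H = 3.180 hp = 2.371 kW, so COP_actual = Q̇_H/Ẇ = 2.371/0.6520 = 3.637.
In absolute terms T_C = 291.15 K and T_H = 324.15 K, so ΔT = 33.00 K.
COP_Carnot = T_H/ΔT = 324.15/33.00 = 9.823.
η_II = COP_actual/COP_Carnot = 3.637/9.823 = 0.3703.

0.370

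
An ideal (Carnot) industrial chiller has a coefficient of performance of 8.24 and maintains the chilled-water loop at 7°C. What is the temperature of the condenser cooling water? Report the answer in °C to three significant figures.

41.0 °C

COP_R = T_C/(T_H − T_C) gives T_H − T_C = T_C/COP.
With T_C = 280.15 K, T_H = 280.15 × (1 + 1/8.24) = 314.15 K.
Converting, 314.15 K = 41.00°C.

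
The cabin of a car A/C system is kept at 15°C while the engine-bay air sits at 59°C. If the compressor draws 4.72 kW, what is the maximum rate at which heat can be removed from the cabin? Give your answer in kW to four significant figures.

In absolute terms T_C = 288.15 K and T_H = 332.15 K, so ΔT = 44.00 K.
COP_Carnot = T_C/ΔT = 288.15/44.00 = 6.549.
Q̇_max = COP_Carnot × Ẇ = 6.549 × 4.720 kW = 30.91 kW.

30.91 kW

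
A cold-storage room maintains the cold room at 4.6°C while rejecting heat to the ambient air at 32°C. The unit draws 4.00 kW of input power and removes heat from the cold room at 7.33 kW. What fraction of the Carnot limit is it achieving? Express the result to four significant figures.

0.1808

COP_actual = Q̇_C/Ẇ = 7.330/4.000 = 1.833.
In absolute terms T_C = 277.75 K and T_H = 305.15 K, so ΔT = 27.40 K.
COP_Carnot = T_C/ΔT = 277.75/27.40 = 10.14.
η_II = COP_actual/COP_Carnot = 1.833/10.14 = 0.1808.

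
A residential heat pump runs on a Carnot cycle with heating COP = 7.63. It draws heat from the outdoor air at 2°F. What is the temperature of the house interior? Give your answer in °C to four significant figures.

22.02 °C

COP_HP = T_H/(T_H − T_C) rearranges to T_H = COP·T_C/(COP − 1).
With T_C = 256.48 K, T_H = 7.63 × 256.48/6.630 = 295.17 K.
Converting, 295.17 K = 22.02°C.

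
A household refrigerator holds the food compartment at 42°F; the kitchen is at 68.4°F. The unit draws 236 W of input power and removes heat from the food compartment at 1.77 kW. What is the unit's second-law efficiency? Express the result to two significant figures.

0.39

Converting, Q̇_C = 1.770 kW = 1770 W, so COP_actual = Q̇_C/Ẇ = 1770/236.0 = 7.500.
In absolute terms T_C = 278.71 K and T_H = 293.37 K, so ΔT = 14.67 K.
COP_Carnot = T_C/ΔT = 278.71/14.67 = 19.00.
η_II = COP_actual/COP_Carnot = 7.500/19.00 = 0.3947.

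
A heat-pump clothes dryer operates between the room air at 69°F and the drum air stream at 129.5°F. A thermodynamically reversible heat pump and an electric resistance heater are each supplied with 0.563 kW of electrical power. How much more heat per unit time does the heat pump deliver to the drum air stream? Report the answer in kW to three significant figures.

In absolute terms T_C = 293.71 K and T_H = 327.32 K, so ΔT = 33.61 K.
COP_Carnot = T_H/ΔT = 327.32/33.61 = 9.738.
The heat pump delivers Q̇_H = COP × Ẇ = 5.483 kW; the resistance heater delivers Ẇ = 0.5630 kW.
Extra = (COP − 1)·Ẇ = 4.920 kW.

4.92 kW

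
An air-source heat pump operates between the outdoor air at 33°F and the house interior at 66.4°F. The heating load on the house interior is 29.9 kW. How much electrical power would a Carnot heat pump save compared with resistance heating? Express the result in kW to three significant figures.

In absolute terms T_C = 273.71 K and T_H = 292.26 K, so ΔT = 18.56 K.
COP_Carnot = T_H/ΔT = 292.26/18.56 = 15.75.
Resistance heating needs Ẇ_res = Q̇_H = 29.90 kW; the reversible heat pump needs only Ẇ_hp = Q̇_H/COP = 1.898 kW.
Saving = 29.90 − 1.898 = 28.00 kW.

28.0 kW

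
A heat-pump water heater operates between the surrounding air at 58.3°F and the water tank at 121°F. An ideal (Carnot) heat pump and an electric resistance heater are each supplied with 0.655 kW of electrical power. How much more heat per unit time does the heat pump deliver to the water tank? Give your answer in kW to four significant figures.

5.411 kW

In absolute terms T_C = 287.76 K and T_H = 322.59 K, so ΔT = 34.83 K.
COP_Carnot = T_H/ΔT = 322.59/34.83 = 9.261.
The heat pump delivers Q̇_H = COP × Ẇ = 6.066 kW; the resistance heater delivers Ẇ = 0.6550 kW.
Extra = (COP − 1)·Ẇ = 5.411 kW.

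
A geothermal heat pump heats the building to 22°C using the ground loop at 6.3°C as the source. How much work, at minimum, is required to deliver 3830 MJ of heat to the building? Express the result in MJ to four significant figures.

In absolute terms T_C = 279.45 K and T_H = 295.15 K, so ΔT = 15.70 K.
The reversible limit is COP_HP = T_H/ΔT = 18.80, so W_min = Q_H/COP = Q_H·ΔT/T_H.
W_min = 3830 × 15.70/295.15 = 203.7 MJ.

203.7 MJ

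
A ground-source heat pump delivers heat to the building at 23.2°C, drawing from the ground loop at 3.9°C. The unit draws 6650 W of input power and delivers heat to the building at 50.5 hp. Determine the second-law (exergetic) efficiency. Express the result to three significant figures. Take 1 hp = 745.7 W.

0.369

Converting, Q̇_H = 50.50 hp = 37660 W, so COP_actual = Q̇_H/Ẇ = 37660/6650 = 5.663.
In absolute terms T_C = 277.05 K and T_H = 296.35 K, so ΔT = 19.30 K.
COP_Carnot = T_H/ΔT = 296.35/19.30 = 15.35.
η_II = COP_actual/COP_Carnot = 5.663/15.35 = 0.3688.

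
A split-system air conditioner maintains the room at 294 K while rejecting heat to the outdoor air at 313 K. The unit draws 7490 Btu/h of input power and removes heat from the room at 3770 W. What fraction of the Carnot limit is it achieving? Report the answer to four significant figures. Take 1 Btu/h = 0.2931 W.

0.1110

Converting, Q̇_C = 3770 W = 12860 Btu/h, so COP_actual = Q̇_C/Ẇ = 12860/7490 = 1.717.
The reservoir spacing is ΔT = 313 − 294 = 19.00 K.
COP_Carnot = T_C/ΔT = 294.00/19.00 = 15.47.
η_II = COP_actual/COP_Carnot = 1.717/15.47 = 0.1110.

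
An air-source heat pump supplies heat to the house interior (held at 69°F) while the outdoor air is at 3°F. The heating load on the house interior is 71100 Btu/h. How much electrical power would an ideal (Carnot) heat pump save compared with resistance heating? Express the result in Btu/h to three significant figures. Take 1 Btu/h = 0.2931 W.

In absolute terms T_C = 257.04 K and T_H = 293.71 K, so ΔT = 36.67 K.
COP_Carnot = T_H/ΔT = 293.71/36.67 = 8.010.
Resistance heating needs Ẇ_res = Q̇_H = 71100 Btu/h; the reversible heat pump needs only Ẇ_hp = Q̇_H/COP = 8876 Btu/h.
Saving = 71100 − 8876 = 62220 Btu/h.

62200 Btu/h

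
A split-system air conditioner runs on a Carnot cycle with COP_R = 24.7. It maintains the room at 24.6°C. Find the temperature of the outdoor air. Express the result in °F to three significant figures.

COP_R = T_C/(T_H − T_C) gives T_H − T_C = T_C/COP.
With T_C = 297.75 K, T_H = 297.75 × (1 + 1/24.7) = 309.80 K.
Converting, 309.80 K = 97.98°F.

98.0 °F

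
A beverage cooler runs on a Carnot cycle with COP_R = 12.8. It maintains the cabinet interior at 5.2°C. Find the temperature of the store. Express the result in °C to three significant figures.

26.9 °C

COP_R = T_C/(T_H − T_C) gives T_H − T_C = T_C/COP.
With T_C = 278.35 K, T_H = 278.35 × (1 + 1/12.8) = 300.10 K.
Converting, 300.10 K = 26.95°C.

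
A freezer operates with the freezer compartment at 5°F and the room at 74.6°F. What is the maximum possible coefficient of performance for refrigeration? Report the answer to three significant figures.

6.68

In absolute terms T_C = 258.15 K and T_H = 296.82 K, so ΔT = 38.67 K.
For a reversible cycle, COP_Carnot = T_C/ΔT = 258.15/38.67 = 6.676.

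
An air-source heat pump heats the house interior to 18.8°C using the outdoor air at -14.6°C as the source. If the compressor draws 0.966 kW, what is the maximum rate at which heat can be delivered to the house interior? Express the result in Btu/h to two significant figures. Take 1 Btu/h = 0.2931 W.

In absolute terms T_C = 258.55 K and T_H = 291.95 K, so ΔT = 33.40 K.
COP_Carnot = T_H/ΔT = 291.95/33.40 = 8.741.
Q̇_max = COP_Carnot × Ẇ = 8.741 × 0.9660 kW = 8.444 kW = 28810 Btu/h.

29000 Btu/h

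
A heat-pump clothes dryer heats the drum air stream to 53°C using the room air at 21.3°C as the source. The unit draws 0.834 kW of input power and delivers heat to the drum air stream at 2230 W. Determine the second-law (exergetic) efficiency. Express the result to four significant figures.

0.2599

Converting, Q̇_H = 2230 W = 2.230 kW, so COP_actual = Q̇_H/Ẇ = 2.230/0.8340 = 2.674.
In absolute terms T_C = 294.45 K and T_H = 326.15 K, so ΔT = 31.70 K.
COP_Carnot = T_H/ΔT = 326.15/31.70 = 10.29.
η_II = COP_actual/COP_Carnot = 2.674/10.29 = 0.2599.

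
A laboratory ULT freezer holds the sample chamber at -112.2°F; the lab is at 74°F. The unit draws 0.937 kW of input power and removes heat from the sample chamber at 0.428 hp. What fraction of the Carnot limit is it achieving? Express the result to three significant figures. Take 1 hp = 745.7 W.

Converting, Q̇_C = 0.4280 hp = 0.3192 kW, so COP_actual = Q̇_C/Ẇ = 0.3192/0.9370 = 0.3406.
In absolute terms T_C = 193.04 K and T_H = 296.48 K, so ΔT = 103.4 K.
COP_Carnot = T_C/ΔT = 193.04/103.4 = 1.866.
η_II = COP_actual/COP_Carnot = 0.3406/1.866 = 0.1825.

0.183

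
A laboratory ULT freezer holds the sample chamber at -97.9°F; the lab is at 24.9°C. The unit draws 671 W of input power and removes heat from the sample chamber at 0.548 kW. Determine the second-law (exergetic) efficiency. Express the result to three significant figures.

0.394

Converting, Q̇_C = 0.5480 kW = 548.0 W, so COP_actual = Q̇_C/Ẇ = 548.0/671.0 = 0.8167.
In absolute terms T_C = 200.98 K and T_H = 298.05 K, so ΔT = 97.07 K.
COP_Carnot = T_C/ΔT = 200.98/97.07 = 2.071.
η_II = COP_actual/COP_Carnot = 0.8167/2.071 = 0.3944.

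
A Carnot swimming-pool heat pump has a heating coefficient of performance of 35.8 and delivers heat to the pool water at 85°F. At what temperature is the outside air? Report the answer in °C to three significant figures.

21.0 °C

COP_HP = T_H/(T_H − T_C) gives T_H − T_C = T_H/COP.
With T_H = 302.59 K, T_C = 302.59 × (1 − 1/35.8) = 294.14 K.
Converting, 294.14 K = 20.99°C.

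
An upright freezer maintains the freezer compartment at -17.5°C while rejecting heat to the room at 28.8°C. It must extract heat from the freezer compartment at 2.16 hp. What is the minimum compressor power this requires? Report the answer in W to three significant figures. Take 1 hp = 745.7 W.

292 W

In absolute terms T_C = 255.65 K and T_H = 301.95 K, so ΔT = 46.30 K.
COP_Carnot = T_C/ΔT = 255.65/46.30 = 5.522.
Ẇ_min = Q̇/COP_Carnot = 2.160/5.522 = 0.3912 hp = 291.7 W.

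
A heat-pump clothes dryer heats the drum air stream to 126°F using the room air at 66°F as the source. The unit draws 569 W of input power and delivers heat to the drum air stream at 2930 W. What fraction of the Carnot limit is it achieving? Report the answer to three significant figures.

0.528

COP_actual = Q̇_H/Ẇ = 2930/569.0 = 5.149.
In absolute terms T_C = 292.04 K and T_H = 325.37 K, so ΔT = 33.33 K.
COP_Carnot = T_H/ΔT = 325.37/33.33 = 9.761.
η_II = COP_actual/COP_Carnot = 5.149/9.761 = 0.5275.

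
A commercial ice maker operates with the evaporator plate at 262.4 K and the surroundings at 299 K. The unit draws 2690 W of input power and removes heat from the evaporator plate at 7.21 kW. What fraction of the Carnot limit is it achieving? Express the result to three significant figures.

Converting, Q̇_C = 7.210 kW = 7210 W, so COP_actual = Q̇_C/Ẇ = 7210/2690 = 2.680.
The reservoir spacing is ΔT = 299 − 262.4 = 36.60 K.
COP_Carnot = T_C/ΔT = 262.40/36.60 = 7.169.
η_II = COP_actual/COP_Carnot = 2.680/7.169 = 0.3739.

0.374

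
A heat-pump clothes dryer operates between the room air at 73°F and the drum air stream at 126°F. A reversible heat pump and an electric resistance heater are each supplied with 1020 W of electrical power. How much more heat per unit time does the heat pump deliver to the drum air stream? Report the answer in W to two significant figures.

In absolute terms T_C = 295.93 K and T_H = 325.37 K, so ΔT = 29.44 K.
COP_Carnot = T_H/ΔT = 325.37/29.44 = 11.05.
The heat pump delivers Q̇_H = COP × Ẇ = 11270 W; the resistance heater delivers Ẇ = 1020 W.
Extra = (COP − 1)·Ẇ = 10250 W.

10000 W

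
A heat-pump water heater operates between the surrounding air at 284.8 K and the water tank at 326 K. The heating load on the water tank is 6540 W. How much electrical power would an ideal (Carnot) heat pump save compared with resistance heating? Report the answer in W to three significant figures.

The reservoir spacing is ΔT = 326 − 284.8 = 41.20 K.
COP_Carnot = T_H/ΔT = 326.00/41.20 = 7.913.
Resistance heating needs Ẇ_res = Q̇_H = 6540 W; the reversible heat pump needs only Ẇ_hp = Q̇_H/COP = 826.5 W.
Saving = 6540 − 826.5 = 5713 W.

5710 W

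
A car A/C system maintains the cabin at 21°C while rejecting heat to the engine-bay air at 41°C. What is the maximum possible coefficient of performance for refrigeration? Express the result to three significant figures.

14.7

In absolute terms T_C = 294.15 K and T_H = 314.15 K, so ΔT = 20.00 K.
For a reversible cycle, COP_Carnot = T_C/ΔT = 294.15/20.00 = 14.71.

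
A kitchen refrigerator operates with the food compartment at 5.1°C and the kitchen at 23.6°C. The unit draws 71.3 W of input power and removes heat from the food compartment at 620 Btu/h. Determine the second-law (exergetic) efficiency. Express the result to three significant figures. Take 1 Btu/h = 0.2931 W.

0.169

Converting, Q̇_C = 620.0 Btu/h = 181.7 W, so COP_actual = Q̇_C/Ẇ = 181.7/71.30 = 2.549.
In absolute terms T_C = 278.25 K and T_H = 296.75 K, so ΔT = 18.50 K.
COP_Carnot = T_C/ΔT = 278.25/18.50 = 15.04.
η_II = COP_actual/COP_Carnot = 2.549/15.04 = 0.1695.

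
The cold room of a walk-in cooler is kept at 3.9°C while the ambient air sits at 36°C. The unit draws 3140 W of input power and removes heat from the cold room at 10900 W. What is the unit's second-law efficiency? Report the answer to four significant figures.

0.4022

COP_actual = Q̇_C/Ẇ = 10900/3140 = 3.471.
In absolute terms T_C = 277.05 K and T_H = 309.15 K, so ΔT = 32.10 K.
COP_Carnot = T_C/ΔT = 277.05/32.10 = 8.631.
η_II = COP_actual/COP_Carnot = 3.471/8.631 = 0.4022.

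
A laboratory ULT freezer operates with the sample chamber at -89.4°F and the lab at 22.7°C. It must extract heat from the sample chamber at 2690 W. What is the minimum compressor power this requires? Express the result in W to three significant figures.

In absolute terms T_C = 205.71 K and T_H = 295.85 K, so ΔT = 90.14 K.
COP_Carnot = T_C/ΔT = 205.71/90.14 = 2.282.
Ẇ_min = Q̇/COP_Carnot = 2690/2.282 = 1179 W.

1180 W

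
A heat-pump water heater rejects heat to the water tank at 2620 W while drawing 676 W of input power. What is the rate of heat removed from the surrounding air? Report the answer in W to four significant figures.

For a cyclic device the first law requires Q̇_H = Q̇_C + Ẇ.
Q̇_C = Q̇_H − Ẇ = 1944 W.

1944 W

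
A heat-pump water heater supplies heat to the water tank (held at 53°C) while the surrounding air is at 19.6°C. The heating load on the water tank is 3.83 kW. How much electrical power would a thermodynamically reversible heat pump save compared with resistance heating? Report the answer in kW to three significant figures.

In absolute terms T_C = 292.75 K and T_H = 326.15 K, so ΔT = 33.40 K.
COP_Carnot = T_H/ΔT = 326.15/33.40 = 9.765.
Resistance heating needs Ẇ_res = Q̇_H = 3.830 kW; the reversible heat pump needs only Ẇ_hp = Q̇_H/COP = 0.3922 kW.
Saving = 3.830 − 0.3922 = 3.438 kW.

3.44 kW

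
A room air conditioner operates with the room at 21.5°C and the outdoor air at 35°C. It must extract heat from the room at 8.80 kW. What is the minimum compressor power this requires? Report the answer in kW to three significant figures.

0.403 kW

In absolute terms T_C = 294.65 K and T_H = 308.15 K, so ΔT = 13.50 K.
COP_Carnot = T_C/ΔT = 294.65/13.50 = 21.83.
Ẇ_min = Q̇/COP_Carnot = 8.800/21.83 = 0.4032 kW.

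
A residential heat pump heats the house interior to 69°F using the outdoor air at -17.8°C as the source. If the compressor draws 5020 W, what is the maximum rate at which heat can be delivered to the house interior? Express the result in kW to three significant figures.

In absolute terms T_C = 255.35 K and T_H = 293.71 K, so ΔT = 38.36 K.
COP_Carnot = T_H/ΔT = 293.71/38.36 = 7.657.
Q̇_max = COP_Carnot × Ẇ = 7.657 × 5020 W = 38440 W = 38.44 kW.

38.4 kW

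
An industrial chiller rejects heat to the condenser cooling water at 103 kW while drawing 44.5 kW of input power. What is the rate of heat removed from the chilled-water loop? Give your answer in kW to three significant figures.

For a cyclic device the first law requires Q̇_H = Q̇_C + Ẇ.
Q̇_C = Q̇_H − Ẇ = 58.50 kW.

58.5 kW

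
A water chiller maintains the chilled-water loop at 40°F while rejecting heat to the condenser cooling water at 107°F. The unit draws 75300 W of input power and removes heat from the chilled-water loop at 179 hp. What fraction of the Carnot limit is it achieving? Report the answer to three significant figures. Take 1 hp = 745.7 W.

0.238

Converting, Q̇_C = 179.0 hp = 133500 W, so COP_actual = Q̇_C/Ẇ = 133500/75300 = 1.773.
In absolute terms T_C = 277.59 K and T_H = 314.82 K, so ΔT = 37.22 K.
COP_Carnot = T_C/ΔT = 277.59/37.22 = 7.458.
η_II = COP_actual/COP_Carnot = 1.773/7.458 = 0.2377.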